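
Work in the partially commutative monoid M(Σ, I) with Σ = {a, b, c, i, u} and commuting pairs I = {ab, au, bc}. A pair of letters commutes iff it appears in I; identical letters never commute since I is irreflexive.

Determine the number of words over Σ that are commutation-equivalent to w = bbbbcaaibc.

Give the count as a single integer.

70

0(b) covers ∅
1(b) covers 0:b
2(b) covers 1:b
3(b) covers 2:b
4(c) covers ∅
5(a) covers 4:c
6(a) covers 5:a
7(i) covers 3:b, 6:a
8(b) covers 7:i
9(c) covers 7:i
floor of heap: 0:b, 4:c
completions by unplaced set U, small U first (add the entries for U minus each lowest piece of U):
  |U|=1: {8}:1  {9}:1
  |U|=2: {8,9}:2
  |U|=3: {7,8,9}:2
  |U|=4: {3,7,8,9}:2  {6,7,8,9}:2
  |U|=5: {2,3,7,8,9}:2  {3,6,7,8,9}:4  {5,6,7,8,9}:2
  |U|=6: {1,2,3,7,8,9}:2  {2,3,6,7,8,9}:6  {3,5,6,7,8,9}:6  {4,5,6,7,8,9}:2
  |U|=7: {0,1,2,3,7,8,9}:2  {1,2,3,6,7,8,9}:8  {2,3,5,6,7,8,9}:12  {3,4,5,6,7,8,9}:8
  |U|=8: {0,1,2,3,6,7,8,9}:10  {1,2,3,5,6,7,8,9}:20  {2,3,4,5,6,7,8,9}:20
  start at 0(b): 40
  start at 4(c): 30
sum over floor = 70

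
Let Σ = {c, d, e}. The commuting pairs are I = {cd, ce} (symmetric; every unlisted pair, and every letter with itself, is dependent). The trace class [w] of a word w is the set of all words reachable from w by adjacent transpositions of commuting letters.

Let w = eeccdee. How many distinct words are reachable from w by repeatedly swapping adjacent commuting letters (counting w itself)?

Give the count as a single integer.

21

piece 0:e — minimal
piece 1:e rests on {0:e}
piece 2:c — minimal
piece 3:c rests on {2:c}
piece 4:d rests on {1:e}
piece 5:e rests on {4:d}
piece 6:e rests on {5:e}
minimal pieces: {0:e, 2:c}
ways to finish when only these pieces remain (= sum over removing one remaining piece with nothing left below it):
  1 left: {3}→1  {6}→1
  2 left: {2,3}→1  {3,6}→2  {5,6}→1
  3 left: {2,3,6}→3  {3,5,6}→3  {4,5,6}→1
  4 left: {1,4,5,6}→1  {2,3,5,6}→6  {3,4,5,6}→4
  5 left: {0,1,4,5,6}→1  {1,3,4,5,6}→5  {2,3,4,5,6}→10
  placing 0:e first → 15 extensions
  placing 2:c first → 6 extensions
total linear extensions = 21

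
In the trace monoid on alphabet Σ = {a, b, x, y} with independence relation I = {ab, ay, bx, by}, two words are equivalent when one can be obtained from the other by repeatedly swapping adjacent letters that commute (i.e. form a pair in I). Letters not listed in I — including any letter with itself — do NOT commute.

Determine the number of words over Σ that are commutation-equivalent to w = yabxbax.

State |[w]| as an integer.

0(y) covers ∅
1(a) covers ∅
2(b) covers ∅
3(x) covers 0:y, 1:a
4(b) covers 2:b
5(a) covers 3:x
6(x) covers 5:a
floor of heap: 0:y, 1:a, 2:b
completions by unplaced set U, small U first (add the entries for U minus each lowest piece of U):
  |U|=1: {4}:1  {6}:1
  |U|=2: {2,4}:1  {4,6}:2  {5,6}:1
  |U|=3: {2,4,6}:3  {3,5,6}:1  {4,5,6}:3
  |U|=4: {0,3,5,6}:1  {1,3,5,6}:1  {2,4,5,6}:6  {3,4,5,6}:4
  |U|=5: {0,1,3,5,6}:2  {0,3,4,5,6}:5  {1,3,4,5,6}:5  {2,3,4,5,6}:10
  start at 0(y): 15
  start at 1(a): 15
  start at 2(b): 12
sum over floor = 42

42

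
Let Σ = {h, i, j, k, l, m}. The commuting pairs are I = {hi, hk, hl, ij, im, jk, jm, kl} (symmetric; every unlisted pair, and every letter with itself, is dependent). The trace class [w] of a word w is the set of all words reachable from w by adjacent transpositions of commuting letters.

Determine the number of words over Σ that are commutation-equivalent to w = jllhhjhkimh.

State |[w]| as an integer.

drop 0:j onto floor
drop 1:l onto {0:j}
drop 2:l onto {1:l}
drop 3:h onto {0:j}
drop 4:h onto {3:h}
drop 5:j onto {2:l, 4:h}
drop 6:h onto {5:j}
drop 7:k onto floor
drop 8:i onto {2:l, 7:k}
drop 9:m onto {6:h, 7:k}
drop 10:h onto {9:m}
ground layer = {0:j, 7:k}
drop-orders for the pieces not yet dropped (sum over which currently-grounded one goes next):
  1 to go: {8} 1  {10} 1
  2 to go: {8,10} 2  {9,10} 1
  3 to go: {6,9,10} 1  {8,9,10} 3
  4 to go: {5,6,9,10} 1  {6,8,9,10} 4  {7,8,9,10} 3
  5 to go: {4,5,6,9,10} 1  {5,6,8,9,10} 5  {6,7,8,9,10} 7
  6 to go: {2,5,6,8,9,10} 5  {3,4,5,6,9,10} 1  {4,5,6,8,9,10} 6  {5,6,7,8,9,10} 12
  7 to go: {1,2,5,6,8,9,10} 5  {2,4,5,6,8,9,10} 11  {2,5,6,7,8,9,10} 17  {3,4,5,6,8,9,10} 7  {4,5,6,7,8,9,10} 18
  8 to go: {1,2,4,5,6,8,9,10} 16  {1,2,5,6,7,8,9,10} 22  {2,3,4,5,6,8,9,10} 18  {2,4,5,6,7,8,9,10} 46  {3,4,5,6,7,8,9,10} 25
  9 to go: {1,2,3,4,5,6,8,9,10} 34  {1,2,4,5,6,7,8,9,10} 84  {2,3,4,5,6,7,8,9,10} 89
  if 0:j drops first: 207 orders
  if 7:k drops first: 34 orders
heap linearizations: 241

241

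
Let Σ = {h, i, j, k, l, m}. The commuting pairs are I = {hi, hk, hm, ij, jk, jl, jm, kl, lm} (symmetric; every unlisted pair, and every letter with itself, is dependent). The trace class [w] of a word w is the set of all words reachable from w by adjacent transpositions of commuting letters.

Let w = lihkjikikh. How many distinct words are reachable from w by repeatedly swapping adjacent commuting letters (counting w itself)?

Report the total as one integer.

84

0(l) covers ∅
1(i) covers 0:l
2(h) covers 0:l
3(k) covers 1:i
4(j) covers 2:h
5(i) covers 3:k
6(k) covers 5:i
7(i) covers 6:k
8(k) covers 7:i
9(h) covers 4:j
floor of heap: 0:l
completions by unplaced set U, small U first (add the entries for U minus each lowest piece of U):
  |U|=1: {8}:1  {9}:1
  |U|=2: {4,9}:1  {7,8}:1  {8,9}:2
  |U|=3: {2,4,9}:1  {4,8,9}:3  {6,7,8}:1  {7,8,9}:3
  |U|=4: {2,4,8,9}:4  {4,7,8,9}:6  {5,6,7,8}:1  {6,7,8,9}:4
  |U|=5: {2,4,7,8,9}:10  {3,5,6,7,8}:1  {4,6,7,8,9}:10  {5,6,7,8,9}:5
  |U|=6: {1,3,5,6,7,8}:1  {2,4,6,7,8,9}:20  {3,5,6,7,8,9}:6  {4,5,6,7,8,9}:15
  |U|=7: {1,3,5,6,7,8,9}:7  {2,4,5,6,7,8,9}:35  {3,4,5,6,7,8,9}:21
  |U|=8: {1,3,4,5,6,7,8,9}:28  {2,3,4,5,6,7,8,9}:56
  start at 0(l): 84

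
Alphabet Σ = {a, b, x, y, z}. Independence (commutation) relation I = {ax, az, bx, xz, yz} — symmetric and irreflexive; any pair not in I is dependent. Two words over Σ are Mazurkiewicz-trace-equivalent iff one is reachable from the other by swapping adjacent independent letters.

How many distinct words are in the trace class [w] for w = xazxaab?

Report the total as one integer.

84

drop 0:x onto floor
drop 1:a onto floor
drop 2:z onto floor
drop 3:x onto {0:x}
drop 4:a onto {1:a}
drop 5:a onto {4:a}
drop 6:b onto {2:z, 5:a}
ground layer = {0:x, 1:a, 2:z}
drop-orders for the pieces not yet dropped (sum over which currently-grounded one goes next):
  1 to go: {3} 1  {6} 1
  2 to go: {0,3} 1  {2,6} 1  {3,6} 2  {5,6} 1
  3 to go: {0,3,6} 3  {2,3,6} 3  {2,5,6} 2  {3,5,6} 3  {4,5,6} 1
  4 to go: {0,2,3,6} 6  {0,3,5,6} 6  {1,4,5,6} 1  {2,3,5,6} 8  {2,4,5,6} 3  {3,4,5,6} 4
  5 to go: {0,2,3,5,6} 20  {0,3,4,5,6} 10  {1,2,4,5,6} 4  {1,3,4,5,6} 5  {2,3,4,5,6} 15
  if 0:x drops first: 24 orders
  if 1:a drops first: 45 orders
  if 2:z drops first: 15 orders
heap linearizations: 84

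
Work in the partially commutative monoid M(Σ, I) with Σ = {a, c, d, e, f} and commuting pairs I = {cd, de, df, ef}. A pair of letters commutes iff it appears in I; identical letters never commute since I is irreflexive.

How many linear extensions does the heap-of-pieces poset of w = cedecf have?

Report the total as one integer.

6

piece 0:c — minimal
piece 1:e rests on {0:c}
piece 2:d — minimal
piece 3:e rests on {1:e}
piece 4:c rests on {3:e}
piece 5:f rests on {4:c}
minimal pieces: {0:c, 2:d}
ways to finish when only these pieces remain (= sum over removing one remaining piece with nothing left below it):
  1 left: {2}→1  {5}→1
  2 left: {2,5}→2  {4,5}→1
  3 left: {2,4,5}→3  {3,4,5}→1
  4 left: {1,3,4,5}→1  {2,3,4,5}→4
  placing 0:c first → 5 extensions
  placing 2:d first → 1 extensions
total linear extensions = 6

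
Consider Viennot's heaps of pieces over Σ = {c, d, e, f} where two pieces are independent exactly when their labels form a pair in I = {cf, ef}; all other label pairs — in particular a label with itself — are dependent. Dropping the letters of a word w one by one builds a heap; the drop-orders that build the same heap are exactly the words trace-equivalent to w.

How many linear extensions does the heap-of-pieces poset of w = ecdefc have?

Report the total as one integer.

#0=e has no predecessor
#1=c depends on [0:e]
#2=d depends on [1:c]
#3=e depends on [2:d]
#4=f depends on [2:d]
#5=c depends on [3:e]
sources: [0:e]
N(rest) = Σ N(rest − s) over sources s of rest; N(one piece) = 1:
  size 1 → [4]=1  [5]=1
  size 2 → [3,5]=1  [4,5]=2
  size 3 → [3,4,5]=3
  size 4 → [2,3,4,5]=3
  first=0(e) contributes 3

3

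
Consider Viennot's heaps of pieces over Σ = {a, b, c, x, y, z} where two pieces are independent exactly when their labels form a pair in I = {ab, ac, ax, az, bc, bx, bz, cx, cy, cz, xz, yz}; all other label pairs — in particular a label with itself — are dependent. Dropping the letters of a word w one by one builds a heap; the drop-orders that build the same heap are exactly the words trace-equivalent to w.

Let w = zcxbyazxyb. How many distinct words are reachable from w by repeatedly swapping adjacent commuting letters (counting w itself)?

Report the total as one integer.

piece 0:z — minimal
piece 1:c — minimal
piece 2:x — minimal
piece 3:b — minimal
piece 4:y rests on {2:x, 3:b}
piece 5:a rests on {4:y}
piece 6:z rests on {0:z}
piece 7:x rests on {4:y}
piece 8:y rests on {5:a, 7:x}
piece 9:b rests on {8:y}
minimal pieces: {0:z, 1:c, 2:x, 3:b}
ways to finish when only these pieces remain (= sum over removing one remaining piece with nothing left below it):
  1 left: {1}→1  {6}→1  {9}→1
  2 left: {0,6}→1  {1,6}→2  {1,9}→2  {6,9}→2  {8,9}→1
  3 left: {0,1,6}→3  {0,6,9}→3  {1,6,9}→6  {1,8,9}→3  {5,8,9}→1  {6,8,9}→3  {7,8,9}→1
  4 left: {0,1,6,9}→12  {0,6,8,9}→6  {1,5,8,9}→4  {1,6,8,9}→12  {1,7,8,9}→4  {5,6,8,9}→4  {5,7,8,9}→2  {6,7,8,9}→4
  5 left: {0,1,6,8,9}→30  {0,5,6,8,9}→10  {0,6,7,8,9}→10  {1,5,6,8,9}→20  {1,5,7,8,9}→10  {1,6,7,8,9}→20  {4,5,7,8,9}→2  {5,6,7,8,9}→10
  6 left: {0,1,5,6,8,9}→60  {0,1,6,7,8,9}→60  {0,5,6,7,8,9}→30  {1,4,5,7,8,9}→12  {1,5,6,7,8,9}→60  {2,4,5,7,8,9}→2  {3,4,5,7,8,9}→2  {4,5,6,7,8,9}→12
  7 left: {0,1,5,6,7,8,9}→210  {0,4,5,6,7,8,9}→42  {1,2,4,5,7,8,9}→14  {1,3,4,5,7,8,9}→14  {1,4,5,6,7,8,9}→84  {2,3,4,5,7,8,9}→4  {2,4,5,6,7,8,9}→14  {3,4,5,6,7,8,9}→14
  8 left: {0,1,4,5,6,7,8,9}→336  {0,2,4,5,6,7,8,9}→56  {0,3,4,5,6,7,8,9}→56  {1,2,3,4,5,7,8,9}→32  {1,2,4,5,6,7,8,9}→112  {1,3,4,5,6,7,8,9}→112  {2,3,4,5,6,7,8,9}→32
  placing 0:z first → 288 extensions
  placing 1:c first → 144 extensions
  placing 2:x first → 504 extensions
  placing 3:b first → 504 extensions
total linear extensions = 1440

1440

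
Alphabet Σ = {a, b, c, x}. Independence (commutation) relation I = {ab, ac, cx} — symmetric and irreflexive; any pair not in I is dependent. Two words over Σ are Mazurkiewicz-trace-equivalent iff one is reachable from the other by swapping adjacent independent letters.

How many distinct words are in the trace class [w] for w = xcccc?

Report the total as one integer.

0(x) covers ∅
1(c) covers ∅
2(c) covers 1:c
3(c) covers 2:c
4(c) covers 3:c
floor of heap: 0:x, 1:c
completions by unplaced set U, small U first (add the entries for U minus each lowest piece of U):
  |U|=1: {0}:1  {4}:1
  |U|=2: {0,4}:2  {3,4}:1
  |U|=3: {0,3,4}:3  {2,3,4}:1
  start at 0(x): 1
  start at 1(c): 4
sum over floor = 5

5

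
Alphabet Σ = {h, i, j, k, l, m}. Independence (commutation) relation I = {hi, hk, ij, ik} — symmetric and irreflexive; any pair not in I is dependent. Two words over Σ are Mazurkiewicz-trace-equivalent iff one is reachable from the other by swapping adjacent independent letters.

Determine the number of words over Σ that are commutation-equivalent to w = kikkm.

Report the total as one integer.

4

piece 0:k — minimal
piece 1:i — minimal
piece 2:k rests on {0:k}
piece 3:k rests on {2:k}
piece 4:m rests on {1:i, 3:k}
minimal pieces: {0:k, 1:i}
ways to finish when only these pieces remain (= sum over removing one remaining piece with nothing left below it):
  1 left: {4}→1
  2 left: {1,4}→1  {3,4}→1
  3 left: {1,3,4}→2  {2,3,4}→1
  placing 0:k first → 3 extensions
  placing 1:i first → 1 extensions
total linear extensions = 4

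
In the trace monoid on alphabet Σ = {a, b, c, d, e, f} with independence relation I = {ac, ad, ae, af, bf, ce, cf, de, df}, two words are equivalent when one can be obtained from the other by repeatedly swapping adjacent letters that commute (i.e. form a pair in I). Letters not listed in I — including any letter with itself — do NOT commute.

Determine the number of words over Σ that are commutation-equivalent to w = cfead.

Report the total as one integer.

30

#0=c has no predecessor
#1=f has no predecessor
#2=e depends on [1:f]
#3=a has no predecessor
#4=d depends on [0:c]
sources: [0:c, 1:f, 3:a]
N(rest) = Σ N(rest − s) over sources s of rest; N(one piece) = 1:
  size 1 → [2]=1  [3]=1  [4]=1
  size 2 → [0,4]=1  [1,2]=1  [2,3]=2  [2,4]=2  [3,4]=2
  size 3 → [0,2,4]=3  [0,3,4]=3  [1,2,3]=3  [1,2,4]=3  [2,3,4]=6
  first=0(c) contributes 12
  first=1(f) contributes 12
  first=3(a) contributes 6
|[w]| = 30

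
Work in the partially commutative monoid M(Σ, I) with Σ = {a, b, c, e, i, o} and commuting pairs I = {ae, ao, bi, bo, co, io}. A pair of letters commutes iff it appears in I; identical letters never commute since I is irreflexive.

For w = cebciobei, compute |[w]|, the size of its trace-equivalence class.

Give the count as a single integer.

10

drop 0:c onto floor
drop 1:e onto {0:c}
drop 2:b onto {1:e}
drop 3:c onto {2:b}
drop 4:i onto {3:c}
drop 5:o onto {1:e}
drop 6:b onto {3:c}
drop 7:e onto {4:i, 5:o, 6:b}
drop 8:i onto {7:e}
ground layer = {0:c}
drop-orders for the pieces not yet dropped (sum over which currently-grounded one goes next):
  1 to go: {8} 1
  2 to go: {7,8} 1
  3 to go: {4,7,8} 1  {5,7,8} 1  {6,7,8} 1
  4 to go: {4,5,7,8} 2  {4,6,7,8} 2  {5,6,7,8} 2
  5 to go: {3,4,6,7,8} 2  {4,5,6,7,8} 6
  6 to go: {2,3,4,6,7,8} 2  {3,4,5,6,7,8} 8
  7 to go: {2,3,4,5,6,7,8} 10
  if 0:c drops first: 10 orders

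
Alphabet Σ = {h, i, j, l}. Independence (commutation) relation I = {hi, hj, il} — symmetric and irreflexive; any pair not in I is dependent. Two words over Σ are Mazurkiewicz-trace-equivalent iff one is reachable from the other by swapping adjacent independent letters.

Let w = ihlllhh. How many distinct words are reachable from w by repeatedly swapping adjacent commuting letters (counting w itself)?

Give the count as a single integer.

7

piece 0:i — minimal
piece 1:h — minimal
piece 2:l rests on {1:h}
piece 3:l rests on {2:l}
piece 4:l rests on {3:l}
piece 5:h rests on {4:l}
piece 6:h rests on {5:h}
minimal pieces: {0:i, 1:h}
ways to finish when only these pieces remain (= sum over removing one remaining piece with nothing left below it):
  1 left: {0}→1  {6}→1
  2 left: {0,6}→2  {5,6}→1
  3 left: {0,5,6}→3  {4,5,6}→1
  4 left: {0,4,5,6}→4  {3,4,5,6}→1
  5 left: {0,3,4,5,6}→5  {2,3,4,5,6}→1
  placing 0:i first → 1 extensions
  placing 1:h first → 6 extensions
total linear extensions = 7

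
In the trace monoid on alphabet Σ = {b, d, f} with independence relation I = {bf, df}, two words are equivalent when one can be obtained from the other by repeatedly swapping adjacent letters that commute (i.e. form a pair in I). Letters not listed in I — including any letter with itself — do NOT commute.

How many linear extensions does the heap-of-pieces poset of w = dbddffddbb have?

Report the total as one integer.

#0=d has no predecessor
#1=b depends on [0:d]
#2=d depends on [1:b]
#3=d depends on [2:d]
#4=f has no predecessor
#5=f depends on [4:f]
#6=d depends on [3:d]
#7=d depends on [6:d]
#8=b depends on [7:d]
#9=b depends on [8:b]
sources: [0:d, 4:f]
N(rest) = Σ N(rest − s) over sources s of rest; N(one piece) = 1:
  size 1 → [5]=1  [9]=1
  size 2 → [4,5]=1  [5,9]=2  [8,9]=1
  size 3 → [4,5,9]=3  [5,8,9]=3  [7,8,9]=1
  size 4 → [4,5,8,9]=6  [5,7,8,9]=4  [6,7,8,9]=1
  size 5 → [3,6,7,8,9]=1  [4,5,7,8,9]=10  [5,6,7,8,9]=5
  size 6 → [2,3,6,7,8,9]=1  [3,5,6,7,8,9]=6  [4,5,6,7,8,9]=15
  size 7 → [1,2,3,6,7,8,9]=1  [2,3,5,6,7,8,9]=7  [3,4,5,6,7,8,9]=21
  size 8 → [0,1,2,3,6,7,8,9]=1  [1,2,3,5,6,7,8,9]=8  [2,3,4,5,6,7,8,9]=28
  first=0(d) contributes 36
  first=4(f) contributes 9
|[w]| = 45

45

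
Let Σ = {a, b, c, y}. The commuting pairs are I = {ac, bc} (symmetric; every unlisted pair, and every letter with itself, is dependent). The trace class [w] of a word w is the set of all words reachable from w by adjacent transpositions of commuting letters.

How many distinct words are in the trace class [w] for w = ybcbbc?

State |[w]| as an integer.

#0=y has no predecessor
#1=b depends on [0:y]
#2=c depends on [0:y]
#3=b depends on [1:b]
#4=b depends on [3:b]
#5=c depends on [2:c]
sources: [0:y]
N(rest) = Σ N(rest − s) over sources s of rest; N(one piece) = 1:
  size 1 → [4]=1  [5]=1
  size 2 → [2,5]=1  [3,4]=1  [4,5]=2
  size 3 → [1,3,4]=1  [2,4,5]=3  [3,4,5]=3
  size 4 → [1,3,4,5]=4  [2,3,4,5]=6
  first=0(y) contributes 10

10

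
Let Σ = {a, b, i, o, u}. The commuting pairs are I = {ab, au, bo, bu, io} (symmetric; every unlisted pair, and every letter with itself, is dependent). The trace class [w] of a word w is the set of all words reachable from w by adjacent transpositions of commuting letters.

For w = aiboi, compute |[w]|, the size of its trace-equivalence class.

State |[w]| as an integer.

4

0(a) covers ∅
1(i) covers 0:a
2(b) covers 1:i
3(o) covers 0:a
4(i) covers 2:b
floor of heap: 0:a
completions by unplaced set U, small U first (add the entries for U minus each lowest piece of U):
  |U|=1: {3}:1  {4}:1
  |U|=2: {2,4}:1  {3,4}:2
  |U|=3: {1,2,4}:1  {2,3,4}:3
  start at 0(a): 4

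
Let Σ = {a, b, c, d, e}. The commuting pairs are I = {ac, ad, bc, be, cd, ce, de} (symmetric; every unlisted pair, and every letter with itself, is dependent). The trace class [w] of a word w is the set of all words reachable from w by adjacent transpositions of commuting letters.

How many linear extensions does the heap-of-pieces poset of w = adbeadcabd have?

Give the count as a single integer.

drop 0:a onto floor
drop 1:d onto floor
drop 2:b onto {0:a, 1:d}
drop 3:e onto {0:a}
drop 4:a onto {2:b, 3:e}
drop 5:d onto {2:b}
drop 6:c onto floor
drop 7:a onto {4:a}
drop 8:b onto {5:d, 7:a}
drop 9:d onto {8:b}
ground layer = {0:a, 1:d, 6:c}
drop-orders for the pieces not yet dropped (sum over which currently-grounded one goes next):
  1 to go: {6} 1  {9} 1
  2 to go: {6,9} 2  {8,9} 1
  3 to go: {5,8,9} 1  {6,8,9} 3  {7,8,9} 1
  4 to go: {4,7,8,9} 1  {5,6,8,9} 4  {5,7,8,9} 2  {6,7,8,9} 4
  5 to go: {3,4,7,8,9} 1  {4,5,7,8,9} 3  {4,6,7,8,9} 5  {5,6,7,8,9} 10
  6 to go: {2,4,5,7,8,9} 3  {3,4,5,7,8,9} 4  {3,4,6,7,8,9} 6  {4,5,6,7,8,9} 18
  7 to go: {1,2,4,5,7,8,9} 3  {2,3,4,5,7,8,9} 7  {2,4,5,6,7,8,9} 21  {3,4,5,6,7,8,9} 28
  8 to go: {0,2,3,4,5,7,8,9} 7  {1,2,3,4,5,7,8,9} 10  {1,2,4,5,6,7,8,9} 24  {2,3,4,5,6,7,8,9} 56
  if 0:a drops first: 90 orders
  if 1:d drops first: 63 orders
  if 6:c drops first: 17 orders
heap linearizations: 170

170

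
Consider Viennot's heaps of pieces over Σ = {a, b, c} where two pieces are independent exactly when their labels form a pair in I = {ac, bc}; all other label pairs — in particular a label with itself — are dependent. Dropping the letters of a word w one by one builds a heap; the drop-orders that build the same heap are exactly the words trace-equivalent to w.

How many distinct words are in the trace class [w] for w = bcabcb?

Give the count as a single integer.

#0=b has no predecessor
#1=c has no predecessor
#2=a depends on [0:b]
#3=b depends on [2:a]
#4=c depends on [1:c]
#5=b depends on [3:b]
sources: [0:b, 1:c]
N(rest) = Σ N(rest − s) over sources s of rest; N(one piece) = 1:
  size 1 → [4]=1  [5]=1
  size 2 → [1,4]=1  [3,5]=1  [4,5]=2
  size 3 → [1,4,5]=3  [2,3,5]=1  [3,4,5]=3
  size 4 → [0,2,3,5]=1  [1,3,4,5]=6  [2,3,4,5]=4
  first=0(b) contributes 10
  first=1(c) contributes 5
|[w]| = 15

15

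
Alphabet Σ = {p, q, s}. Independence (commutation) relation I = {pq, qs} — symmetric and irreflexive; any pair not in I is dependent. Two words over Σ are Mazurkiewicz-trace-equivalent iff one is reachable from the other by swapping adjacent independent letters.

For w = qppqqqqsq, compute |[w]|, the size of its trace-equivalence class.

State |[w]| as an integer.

84

#0=q has no predecessor
#1=p has no predecessor
#2=p depends on [1:p]
#3=q depends on [0:q]
#4=q depends on [3:q]
#5=q depends on [4:q]
#6=q depends on [5:q]
#7=s depends on [2:p]
#8=q depends on [6:q]
sources: [0:q, 1:p]
N(rest) = Σ N(rest − s) over sources s of rest; N(one piece) = 1:
  size 1 → [7]=1  [8]=1
  size 2 → [2,7]=1  [6,8]=1  [7,8]=2
  size 3 → [1,2,7]=1  [2,7,8]=3  [5,6,8]=1  [6,7,8]=3
  size 4 → [1,2,7,8]=4  [2,6,7,8]=6  [4,5,6,8]=1  [5,6,7,8]=4
  size 5 → [1,2,6,7,8]=10  [2,5,6,7,8]=10  [3,4,5,6,8]=1  [4,5,6,7,8]=5
  size 6 → [0,3,4,5,6,8]=1  [1,2,5,6,7,8]=20  [2,4,5,6,7,8]=15  [3,4,5,6,7,8]=6
  size 7 → [0,3,4,5,6,7,8]=7  [1,2,4,5,6,7,8]=35  [2,3,4,5,6,7,8]=21
  first=0(q) contributes 56
  first=1(p) contributes 28
|[w]| = 84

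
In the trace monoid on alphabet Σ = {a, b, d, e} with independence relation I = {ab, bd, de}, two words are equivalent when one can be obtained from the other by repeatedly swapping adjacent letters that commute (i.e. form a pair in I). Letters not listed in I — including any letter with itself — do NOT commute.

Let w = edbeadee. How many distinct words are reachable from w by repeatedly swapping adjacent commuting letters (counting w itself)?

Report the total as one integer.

12

piece 0:e — minimal
piece 1:d — minimal
piece 2:b rests on {0:e}
piece 3:e rests on {2:b}
piece 4:a rests on {1:d, 3:e}
piece 5:d rests on {4:a}
piece 6:e rests on {4:a}
piece 7:e rests on {6:e}
minimal pieces: {0:e, 1:d}
ways to finish when only these pieces remain (= sum over removing one remaining piece with nothing left below it):
  1 left: {5}→1  {7}→1
  2 left: {5,7}→2  {6,7}→1
  3 left: {5,6,7}→3
  4 left: {4,5,6,7}→3
  5 left: {1,4,5,6,7}→3  {3,4,5,6,7}→3
  6 left: {1,3,4,5,6,7}→6  {2,3,4,5,6,7}→3
  placing 0:e first → 9 extensions
  placing 1:d first → 3 extensions
total linear extensions = 12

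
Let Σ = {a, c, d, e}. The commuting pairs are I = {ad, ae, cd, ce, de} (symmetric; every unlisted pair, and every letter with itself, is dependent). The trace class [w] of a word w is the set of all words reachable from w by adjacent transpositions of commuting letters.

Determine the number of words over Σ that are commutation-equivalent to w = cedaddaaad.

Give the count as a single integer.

1260

drop 0:c onto floor
drop 1:e onto floor
drop 2:d onto floor
drop 3:a onto {0:c}
drop 4:d onto {2:d}
drop 5:d onto {4:d}
drop 6:a onto {3:a}
drop 7:a onto {6:a}
drop 8:a onto {7:a}
drop 9:d onto {5:d}
ground layer = {0:c, 1:e, 2:d}
drop-orders for the pieces not yet dropped (sum over which currently-grounded one goes next):
  1 to go: {1} 1  {8} 1  {9} 1
  2 to go: {1,8} 2  {1,9} 2  {5,9} 1  {7,8} 1  {8,9} 2
  3 to go: {1,5,9} 3  {1,7,8} 3  {1,8,9} 6  {4,5,9} 1  {5,8,9} 3  {6,7,8} 1  {7,8,9} 3
  4 to go: {1,4,5,9} 4  {1,5,8,9} 12  {1,6,7,8} 4  {1,7,8,9} 12  {2,4,5,9} 1  {3,6,7,8} 1  {4,5,8,9} 4  {5,7,8,9} 6  {6,7,8,9} 4
  5 to go: {0,3,6,7,8} 1  {1,2,4,5,9} 5  {1,3,6,7,8} 5  {1,4,5,8,9} 20  {1,5,7,8,9} 30  {1,6,7,8,9} 20  {2,4,5,8,9} 5  {3,6,7,8,9} 5  {4,5,7,8,9} 10  {5,6,7,8,9} 10
  6 to go: {0,1,3,6,7,8} 6  {0,3,6,7,8,9} 6  {1,2,4,5,8,9} 30  {1,3,6,7,8,9} 30  {1,4,5,7,8,9} 60  {1,5,6,7,8,9} 60  {2,4,5,7,8,9} 15  {3,5,6,7,8,9} 15  {4,5,6,7,8,9} 20
  7 to go: {0,1,3,6,7,8,9} 42  {0,3,5,6,7,8,9} 21  {1,2,4,5,7,8,9} 105  {1,3,5,6,7,8,9} 105  {1,4,5,6,7,8,9} 140  {2,4,5,6,7,8,9} 35  {3,4,5,6,7,8,9} 35
  8 to go: {0,1,3,5,6,7,8,9} 168  {0,3,4,5,6,7,8,9} 56  {1,2,4,5,6,7,8,9} 280  {1,3,4,5,6,7,8,9} 280  {2,3,4,5,6,7,8,9} 70
  if 0:c drops first: 630 orders
  if 1:e drops first: 126 orders
  if 2:d drops first: 504 orders
heap linearizations: 1260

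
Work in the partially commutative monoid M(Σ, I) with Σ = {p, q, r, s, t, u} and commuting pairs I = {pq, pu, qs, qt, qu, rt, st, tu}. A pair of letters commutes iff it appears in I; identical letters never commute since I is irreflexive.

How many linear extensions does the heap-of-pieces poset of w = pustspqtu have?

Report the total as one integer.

207

drop 0:p onto floor
drop 1:u onto floor
drop 2:s onto {0:p, 1:u}
drop 3:t onto {0:p}
drop 4:s onto {2:s}
drop 5:p onto {3:t, 4:s}
drop 6:q onto floor
drop 7:t onto {5:p}
drop 8:u onto {4:s}
ground layer = {0:p, 1:u, 6:q}
drop-orders for the pieces not yet dropped (sum over which currently-grounded one goes next):
  1 to go: {6} 1  {7} 1  {8} 1
  2 to go: {5,7} 1  {6,7} 2  {6,8} 2  {7,8} 2
  3 to go: {3,5,7} 1  {5,6,7} 3  {5,7,8} 3  {6,7,8} 6
  4 to go: {3,5,6,7} 4  {3,5,7,8} 4  {4,5,7,8} 3  {5,6,7,8} 12
  5 to go: {2,4,5,7,8} 3  {3,4,5,7,8} 7  {3,5,6,7,8} 20  {4,5,6,7,8} 15
  6 to go: {1,2,4,5,7,8} 3  {2,3,4,5,7,8} 10  {2,4,5,6,7,8} 18  {3,4,5,6,7,8} 42
  7 to go: {0,2,3,4,5,7,8} 10  {1,2,3,4,5,7,8} 13  {1,2,4,5,6,7,8} 21  {2,3,4,5,6,7,8} 70
  if 0:p drops first: 104 orders
  if 1:u drops first: 80 orders
  if 6:q drops first: 23 orders
heap linearizations: 207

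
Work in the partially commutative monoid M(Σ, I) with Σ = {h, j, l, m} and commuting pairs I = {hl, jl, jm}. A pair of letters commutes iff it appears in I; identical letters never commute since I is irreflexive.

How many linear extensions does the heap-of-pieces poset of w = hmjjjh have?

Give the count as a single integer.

piece 0:h — minimal
piece 1:m rests on {0:h}
piece 2:j rests on {0:h}
piece 3:j rests on {2:j}
piece 4:j rests on {3:j}
piece 5:h rests on {1:m, 4:j}
minimal pieces: {0:h}
ways to finish when only these pieces remain (= sum over removing one remaining piece with nothing left below it):
  1 left: {5}→1
  2 left: {1,5}→1  {4,5}→1
  3 left: {1,4,5}→2  {3,4,5}→1
  4 left: {1,3,4,5}→3  {2,3,4,5}→1
  placing 0:h first → 4 extensions

4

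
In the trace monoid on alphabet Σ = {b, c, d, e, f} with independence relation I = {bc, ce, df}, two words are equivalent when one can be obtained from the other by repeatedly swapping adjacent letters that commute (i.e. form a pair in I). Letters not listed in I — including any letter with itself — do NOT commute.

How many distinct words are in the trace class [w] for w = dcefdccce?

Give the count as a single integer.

#0=d has no predecessor
#1=c depends on [0:d]
#2=e depends on [0:d]
#3=f depends on [1:c, 2:e]
#4=d depends on [1:c, 2:e]
#5=c depends on [3:f, 4:d]
#6=c depends on [5:c]
#7=c depends on [6:c]
#8=e depends on [3:f, 4:d]
sources: [0:d]
N(rest) = Σ N(rest − s) over sources s of rest; N(one piece) = 1:
  size 1 → [7]=1  [8]=1
  size 2 → [6,7]=1  [7,8]=2
  size 3 → [5,6,7]=1  [6,7,8]=3
  size 4 → [5,6,7,8]=4
  size 5 → [3,5,6,7,8]=4  [4,5,6,7,8]=4
  size 6 → [3,4,5,6,7,8]=8
  size 7 → [1,3,4,5,6,7,8]=8  [2,3,4,5,6,7,8]=8
  first=0(d) contributes 16

16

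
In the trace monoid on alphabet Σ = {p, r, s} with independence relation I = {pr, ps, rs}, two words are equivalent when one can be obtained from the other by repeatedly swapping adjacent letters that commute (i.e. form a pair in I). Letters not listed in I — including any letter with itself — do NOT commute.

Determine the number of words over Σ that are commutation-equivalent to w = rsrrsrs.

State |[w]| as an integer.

0(r) covers ∅
1(s) covers ∅
2(r) covers 0:r
3(r) covers 2:r
4(s) covers 1:s
5(r) covers 3:r
6(s) covers 4:s
floor of heap: 0:r, 1:s
completions by unplaced set U, small U first (add the entries for U minus each lowest piece of U):
  |U|=1: {5}:1  {6}:1
  |U|=2: {3,5}:1  {4,6}:1  {5,6}:2
  |U|=3: {1,4,6}:1  {2,3,5}:1  {3,5,6}:3  {4,5,6}:3
  |U|=4: {0,2,3,5}:1  {1,4,5,6}:4  {2,3,5,6}:4  {3,4,5,6}:6
  |U|=5: {0,2,3,5,6}:5  {1,3,4,5,6}:10  {2,3,4,5,6}:10
  start at 0(r): 20
  start at 1(s): 15
sum over floor = 35

35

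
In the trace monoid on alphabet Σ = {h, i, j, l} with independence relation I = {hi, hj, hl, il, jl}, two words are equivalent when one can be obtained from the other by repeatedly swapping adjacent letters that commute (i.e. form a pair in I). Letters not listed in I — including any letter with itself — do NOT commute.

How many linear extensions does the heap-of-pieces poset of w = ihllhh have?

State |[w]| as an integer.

60

piece 0:i — minimal
piece 1:h — minimal
piece 2:l — minimal
piece 3:l rests on {2:l}
piece 4:h rests on {1:h}
piece 5:h rests on {4:h}
minimal pieces: {0:i, 1:h, 2:l}
ways to finish when only these pieces remain (= sum over removing one remaining piece with nothing left below it):
  1 left: {0}→1  {3}→1  {5}→1
  2 left: {0,3}→2  {0,5}→2  {2,3}→1  {3,5}→2  {4,5}→1
  3 left: {0,2,3}→3  {0,3,5}→6  {0,4,5}→3  {1,4,5}→1  {2,3,5}→3  {3,4,5}→3
  4 left: {0,1,4,5}→4  {0,2,3,5}→12  {0,3,4,5}→12  {1,3,4,5}→4  {2,3,4,5}→6
  placing 0:i first → 10 extensions
  placing 1:h first → 30 extensions
  placing 2:l first → 20 extensions
total linear extensions = 60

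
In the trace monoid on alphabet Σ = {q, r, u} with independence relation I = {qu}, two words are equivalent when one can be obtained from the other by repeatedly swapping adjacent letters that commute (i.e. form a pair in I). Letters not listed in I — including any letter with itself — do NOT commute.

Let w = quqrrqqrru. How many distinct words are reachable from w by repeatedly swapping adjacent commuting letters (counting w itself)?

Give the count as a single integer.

#0=q has no predecessor
#1=u has no predecessor
#2=q depends on [0:q]
#3=r depends on [1:u, 2:q]
#4=r depends on [3:r]
#5=q depends on [4:r]
#6=q depends on [5:q]
#7=r depends on [6:q]
#8=r depends on [7:r]
#9=u depends on [8:r]
sources: [0:q, 1:u]
N(rest) = Σ N(rest − s) over sources s of rest; N(one piece) = 1:
  size 1 → [9]=1
  size 2 → [8,9]=1
  size 3 → [7,8,9]=1
  size 4 → [6,7,8,9]=1
  size 5 → [5,6,7,8,9]=1
  size 6 → [4,5,6,7,8,9]=1
  size 7 → [3,4,5,6,7,8,9]=1
  size 8 → [1,3,4,5,6,7,8,9]=1  [2,3,4,5,6,7,8,9]=1
  first=0(q) contributes 2
  first=1(u) contributes 1
|[w]| = 3

3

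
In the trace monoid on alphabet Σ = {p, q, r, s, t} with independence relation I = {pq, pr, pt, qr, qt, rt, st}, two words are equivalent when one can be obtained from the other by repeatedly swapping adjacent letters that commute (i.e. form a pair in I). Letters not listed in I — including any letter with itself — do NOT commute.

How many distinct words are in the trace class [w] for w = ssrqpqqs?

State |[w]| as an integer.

20

piece 0:s — minimal
piece 1:s rests on {0:s}
piece 2:r rests on {1:s}
piece 3:q rests on {1:s}
piece 4:p rests on {1:s}
piece 5:q rests on {3:q}
piece 6:q rests on {5:q}
piece 7:s rests on {2:r, 4:p, 6:q}
minimal pieces: {0:s}
ways to finish when only these pieces remain (= sum over removing one remaining piece with nothing left below it):
  1 left: {7}→1
  2 left: {2,7}→1  {4,7}→1  {6,7}→1
  3 left: {2,4,7}→2  {2,6,7}→2  {4,6,7}→2  {5,6,7}→1
  4 left: {2,4,6,7}→6  {2,5,6,7}→3  {3,5,6,7}→1  {4,5,6,7}→3
  5 left: {2,3,5,6,7}→4  {2,4,5,6,7}→12  {3,4,5,6,7}→4
  6 left: {2,3,4,5,6,7}→20
  placing 0:s first → 20 extensions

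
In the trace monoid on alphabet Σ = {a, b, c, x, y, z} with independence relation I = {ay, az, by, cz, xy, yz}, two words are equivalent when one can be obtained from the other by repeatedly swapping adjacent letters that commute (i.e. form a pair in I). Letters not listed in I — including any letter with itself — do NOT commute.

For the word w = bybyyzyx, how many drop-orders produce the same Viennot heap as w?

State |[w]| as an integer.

0(b) covers ∅
1(y) covers ∅
2(b) covers 0:b
3(y) covers 1:y
4(y) covers 3:y
5(z) covers 2:b
6(y) covers 4:y
7(x) covers 5:z
floor of heap: 0:b, 1:y
completions by unplaced set U, small U first (add the entries for U minus each lowest piece of U):
  |U|=1: {6}:1  {7}:1
  |U|=2: {4,6}:1  {5,7}:1  {6,7}:2
  |U|=3: {2,5,7}:1  {3,4,6}:1  {4,6,7}:3  {5,6,7}:3
  |U|=4: {0,2,5,7}:1  {1,3,4,6}:1  {2,5,6,7}:4  {3,4,6,7}:4  {4,5,6,7}:6
  |U|=5: {0,2,5,6,7}:5  {1,3,4,6,7}:5  {2,4,5,6,7}:10  {3,4,5,6,7}:10
  |U|=6: {0,2,4,5,6,7}:15  {1,3,4,5,6,7}:15  {2,3,4,5,6,7}:20
  start at 0(b): 35
  start at 1(y): 35
sum over floor = 70

70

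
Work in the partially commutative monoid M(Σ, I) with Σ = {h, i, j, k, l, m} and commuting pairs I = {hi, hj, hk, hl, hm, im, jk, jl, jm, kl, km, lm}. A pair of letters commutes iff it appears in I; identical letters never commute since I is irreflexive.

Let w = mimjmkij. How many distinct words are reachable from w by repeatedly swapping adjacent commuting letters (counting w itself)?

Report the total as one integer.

#0=m has no predecessor
#1=i has no predecessor
#2=m depends on [0:m]
#3=j depends on [1:i]
#4=m depends on [2:m]
#5=k depends on [1:i]
#6=i depends on [3:j, 5:k]
#7=j depends on [6:i]
sources: [0:m, 1:i]
N(rest) = Σ N(rest − s) over sources s of rest; N(one piece) = 1:
  size 1 → [4]=1  [7]=1
  size 2 → [2,4]=1  [4,7]=2  [6,7]=1
  size 3 → [0,2,4]=1  [2,4,7]=3  [3,6,7]=1  [4,6,7]=3  [5,6,7]=1
  size 4 → [0,2,4,7]=4  [2,4,6,7]=6  [3,4,6,7]=4  [3,5,6,7]=2  [4,5,6,7]=4
  size 5 → [0,2,4,6,7]=10  [1,3,5,6,7]=2  [2,3,4,6,7]=10  [2,4,5,6,7]=10  [3,4,5,6,7]=10
  size 6 → [0,2,3,4,6,7]=20  [0,2,4,5,6,7]=20  [1,3,4,5,6,7]=12  [2,3,4,5,6,7]=30
  first=0(m) contributes 42
  first=1(i) contributes 70
|[w]| = 112

112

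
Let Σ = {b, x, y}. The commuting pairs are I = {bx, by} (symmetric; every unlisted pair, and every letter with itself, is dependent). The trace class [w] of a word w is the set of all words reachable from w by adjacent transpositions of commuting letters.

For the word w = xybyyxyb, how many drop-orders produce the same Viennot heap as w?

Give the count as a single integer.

0(x) covers ∅
1(y) covers 0:x
2(b) covers ∅
3(y) covers 1:y
4(y) covers 3:y
5(x) covers 4:y
6(y) covers 5:x
7(b) covers 2:b
floor of heap: 0:x, 2:b
completions by unplaced set U, small U first (add the entries for U minus each lowest piece of U):
  |U|=1: {6}:1  {7}:1
  |U|=2: {2,7}:1  {5,6}:1  {6,7}:2
  |U|=3: {2,6,7}:3  {4,5,6}:1  {5,6,7}:3
  |U|=4: {2,5,6,7}:6  {3,4,5,6}:1  {4,5,6,7}:4
  |U|=5: {1,3,4,5,6}:1  {2,4,5,6,7}:10  {3,4,5,6,7}:5
  |U|=6: {0,1,3,4,5,6}:1  {1,3,4,5,6,7}:6  {2,3,4,5,6,7}:15
  start at 0(x): 21
  start at 2(b): 7
sum over floor = 28

28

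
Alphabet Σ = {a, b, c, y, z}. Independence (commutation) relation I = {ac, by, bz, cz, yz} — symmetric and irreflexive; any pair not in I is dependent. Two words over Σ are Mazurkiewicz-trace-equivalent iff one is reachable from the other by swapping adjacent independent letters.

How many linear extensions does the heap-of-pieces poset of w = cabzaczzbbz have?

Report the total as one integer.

0(c) covers ∅
1(a) covers ∅
2(b) covers 0:c, 1:a
3(z) covers 1:a
4(a) covers 2:b, 3:z
5(c) covers 2:b
6(z) covers 4:a
7(z) covers 6:z
8(b) covers 4:a, 5:c
9(b) covers 8:b
10(z) covers 7:z
floor of heap: 0:c, 1:a
completions by unplaced set U, small U first (add the entries for U minus each lowest piece of U):
  |U|=1: {9}:1  {10}:1
  |U|=2: {7,10}:1  {8,9}:1  {9,10}:2
  |U|=3: {5,8,9}:1  {6,7,10}:1  {7,9,10}:3  {8,9,10}:3
  |U|=4: {5,8,9,10}:4  {6,7,9,10}:4  {7,8,9,10}:6
  |U|=5: {5,7,8,9,10}:10  {6,7,8,9,10}:10
  |U|=6: {4,6,7,8,9,10}:10  {5,6,7,8,9,10}:20
  |U|=7: {3,4,6,7,8,9,10}:10  {4,5,6,7,8,9,10}:30
  |U|=8: {2,4,5,6,7,8,9,10}:30  {3,4,5,6,7,8,9,10}:40
  |U|=9: {0,2,4,5,6,7,8,9,10}:30  {2,3,4,5,6,7,8,9,10}:70
  start at 0(c): 70
  start at 1(a): 100
sum over floor = 170

170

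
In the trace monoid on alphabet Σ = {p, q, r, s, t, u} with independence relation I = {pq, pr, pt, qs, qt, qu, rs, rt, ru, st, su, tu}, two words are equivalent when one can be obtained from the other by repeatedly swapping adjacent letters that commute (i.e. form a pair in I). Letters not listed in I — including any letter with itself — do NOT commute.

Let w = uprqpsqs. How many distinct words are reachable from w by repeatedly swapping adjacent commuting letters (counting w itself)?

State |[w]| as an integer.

56

#0=u has no predecessor
#1=p depends on [0:u]
#2=r has no predecessor
#3=q depends on [2:r]
#4=p depends on [1:p]
#5=s depends on [4:p]
#6=q depends on [3:q]
#7=s depends on [5:s]
sources: [0:u, 2:r]
N(rest) = Σ N(rest − s) over sources s of rest; N(one piece) = 1:
  size 1 → [6]=1  [7]=1
  size 2 → [3,6]=1  [5,7]=1  [6,7]=2
  size 3 → [2,3,6]=1  [3,6,7]=3  [4,5,7]=1  [5,6,7]=3
  size 4 → [1,4,5,7]=1  [2,3,6,7]=4  [3,5,6,7]=6  [4,5,6,7]=4
  size 5 → [0,1,4,5,7]=1  [1,4,5,6,7]=5  [2,3,5,6,7]=10  [3,4,5,6,7]=10
  size 6 → [0,1,4,5,6,7]=6  [1,3,4,5,6,7]=15  [2,3,4,5,6,7]=20
  first=0(u) contributes 35
  first=2(r) contributes 21
|[w]| = 56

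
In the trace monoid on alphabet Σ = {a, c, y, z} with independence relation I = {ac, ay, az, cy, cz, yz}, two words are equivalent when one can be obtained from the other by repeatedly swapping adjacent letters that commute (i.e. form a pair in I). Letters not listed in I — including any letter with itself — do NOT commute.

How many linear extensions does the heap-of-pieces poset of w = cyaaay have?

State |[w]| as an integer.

60

0(c) covers ∅
1(y) covers ∅
2(a) covers ∅
3(a) covers 2:a
4(a) covers 3:a
5(y) covers 1:y
floor of heap: 0:c, 1:y, 2:a
completions by unplaced set U, small U first (add the entries for U minus each lowest piece of U):
  |U|=1: {0}:1  {4}:1  {5}:1
  |U|=2: {0,4}:2  {0,5}:2  {1,5}:1  {3,4}:1  {4,5}:2
  |U|=3: {0,1,5}:3  {0,3,4}:3  {0,4,5}:6  {1,4,5}:3  {2,3,4}:1  {3,4,5}:3
  |U|=4: {0,1,4,5}:12  {0,2,3,4}:4  {0,3,4,5}:12  {1,3,4,5}:6  {2,3,4,5}:4
  start at 0(c): 10
  start at 1(y): 20
  start at 2(a): 30
sum over floor = 60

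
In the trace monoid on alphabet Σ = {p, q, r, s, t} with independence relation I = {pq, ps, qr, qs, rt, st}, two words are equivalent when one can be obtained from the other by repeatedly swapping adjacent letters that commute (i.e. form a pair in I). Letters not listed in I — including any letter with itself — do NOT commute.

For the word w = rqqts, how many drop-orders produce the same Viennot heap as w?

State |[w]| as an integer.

drop 0:r onto floor
drop 1:q onto floor
drop 2:q onto {1:q}
drop 3:t onto {2:q}
drop 4:s onto {0:r}
ground layer = {0:r, 1:q}
drop-orders for the pieces not yet dropped (sum over which currently-grounded one goes next):
  1 to go: {3} 1  {4} 1
  2 to go: {0,4} 1  {2,3} 1  {3,4} 2
  3 to go: {0,3,4} 3  {1,2,3} 1  {2,3,4} 3
  if 0:r drops first: 4 orders
  if 1:q drops first: 6 orders
heap linearizations: 10

10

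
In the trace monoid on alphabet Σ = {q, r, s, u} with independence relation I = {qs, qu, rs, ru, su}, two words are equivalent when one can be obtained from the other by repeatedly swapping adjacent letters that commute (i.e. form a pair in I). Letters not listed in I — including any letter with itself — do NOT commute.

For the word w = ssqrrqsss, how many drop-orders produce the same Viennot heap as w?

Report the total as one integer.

#0=s has no predecessor
#1=s depends on [0:s]
#2=q has no predecessor
#3=r depends on [2:q]
#4=r depends on [3:r]
#5=q depends on [4:r]
#6=s depends on [1:s]
#7=s depends on [6:s]
#8=s depends on [7:s]
sources: [0:s, 2:q]
N(rest) = Σ N(rest − s) over sources s of rest; N(one piece) = 1:
  size 1 → [5]=1  [8]=1
  size 2 → [4,5]=1  [5,8]=2  [7,8]=1
  size 3 → [3,4,5]=1  [4,5,8]=3  [5,7,8]=3  [6,7,8]=1
  size 4 → [1,6,7,8]=1  [2,3,4,5]=1  [3,4,5,8]=4  [4,5,7,8]=6  [5,6,7,8]=4
  size 5 → [0,1,6,7,8]=1  [1,5,6,7,8]=5  [2,3,4,5,8]=5  [3,4,5,7,8]=10  [4,5,6,7,8]=10
  size 6 → [0,1,5,6,7,8]=6  [1,4,5,6,7,8]=15  [2,3,4,5,7,8]=15  [3,4,5,6,7,8]=20
  size 7 → [0,1,4,5,6,7,8]=21  [1,3,4,5,6,7,8]=35  [2,3,4,5,6,7,8]=35
  first=0(s) contributes 70
  first=2(q) contributes 56
|[w]| = 126

126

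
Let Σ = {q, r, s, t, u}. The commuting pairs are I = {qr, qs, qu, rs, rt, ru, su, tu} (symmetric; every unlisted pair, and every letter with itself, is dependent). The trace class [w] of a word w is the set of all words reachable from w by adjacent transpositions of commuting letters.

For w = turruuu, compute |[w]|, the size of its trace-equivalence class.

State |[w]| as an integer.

#0=t has no predecessor
#1=u has no predecessor
#2=r has no predecessor
#3=r depends on [2:r]
#4=u depends on [1:u]
#5=u depends on [4:u]
#6=u depends on [5:u]
sources: [0:t, 1:u, 2:r]
N(rest) = Σ N(rest − s) over sources s of rest; N(one piece) = 1:
  size 1 → [0]=1  [3]=1  [6]=1
  size 2 → [0,3]=2  [0,6]=2  [2,3]=1  [3,6]=2  [5,6]=1
  size 3 → [0,2,3]=3  [0,3,6]=6  [0,5,6]=3  [2,3,6]=3  [3,5,6]=3  [4,5,6]=1
  size 4 → [0,2,3,6]=12  [0,3,5,6]=12  [0,4,5,6]=4  [1,4,5,6]=1  [2,3,5,6]=6  [3,4,5,6]=4
  size 5 → [0,1,4,5,6]=5  [0,2,3,5,6]=30  [0,3,4,5,6]=20  [1,3,4,5,6]=5  [2,3,4,5,6]=10
  first=0(t) contributes 15
  first=1(u) contributes 60
  first=2(r) contributes 30
|[w]| = 105

105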